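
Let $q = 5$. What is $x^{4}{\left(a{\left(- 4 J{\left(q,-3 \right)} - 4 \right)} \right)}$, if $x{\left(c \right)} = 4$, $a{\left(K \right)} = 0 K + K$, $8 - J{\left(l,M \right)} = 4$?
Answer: $256$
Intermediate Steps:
$J{\left(l,M \right)} = 4$ ($J{\left(l,M \right)} = 8 - 4 = 4$)
$a{\left(K \right)} = K$ ($a{\left(K \right)} = 0 + K = K$)
$x^{4}{\left(a{\left(- 4 J{\left(q,-3 \right)} - 4 \right)} \right)} = 4^{4} = 256$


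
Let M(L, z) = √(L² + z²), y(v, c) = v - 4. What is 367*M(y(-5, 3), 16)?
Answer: 367*√337 ≈ 6737.2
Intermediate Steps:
y(v, c) = -4 + v
367*M(y(-5, 3), 16) = 367*√((-4 - 5)² + 16²) = 367*√((-9)² + 256) = 367*√(81 + 256) = 367*√337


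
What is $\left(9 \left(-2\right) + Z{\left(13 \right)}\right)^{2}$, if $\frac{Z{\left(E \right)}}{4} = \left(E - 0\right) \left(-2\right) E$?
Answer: $1876900$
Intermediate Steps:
$Z{\left(E \right)} = - 8 E^{2}$ ($Z{\left(E \right)} = 4 \left(E - 0\right) \left(-2\right) E = 4 \left(E + 0\right) \left(-2\right) E = 4 E \left(-2\right) E = 4 - 2 E E = 4 \left(- 2 E^{2}\right) = - 8 E^{2}$)
$\left(9 \left(-2\right) + Z{\left(13 \right)}\right)^{2} = \left(9 \left(-2\right) - 8 \cdot 13^{2}\right)^{2} = \left(-18 - 1352\right)^{2} = \left(-1370\right)^{2} = 1876900$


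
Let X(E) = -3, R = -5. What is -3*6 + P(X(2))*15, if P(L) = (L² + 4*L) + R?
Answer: -138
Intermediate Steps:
P(L) = -5 + L² + 4*L (P(L) = (L² + 4*L) - 5 = -5 + L² + 4*L)
-3*6 + P(X(2))*15 = -3*6 + (-5 + (-3)² + 4*(-3))*15 = -18 + (-5 + 9 - 12)*15 = -18 - 8*15 = -18 - 120 = -138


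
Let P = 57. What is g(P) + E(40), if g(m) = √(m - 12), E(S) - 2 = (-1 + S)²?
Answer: 1523 + 3*√5 ≈ 1529.7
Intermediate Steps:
E(S) = 2 + (-1 + S)²
g(m) = √(-12 + m)
g(P) + E(40) = √(-12 + 57) + (2 + (-1 + 40)²) = √45 + (2 + 39²) = 3*√5 + (2 + 1521) = 3*√5 + 1523 = 1523 + 3*√5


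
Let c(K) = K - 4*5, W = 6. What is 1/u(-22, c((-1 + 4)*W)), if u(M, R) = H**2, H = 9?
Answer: 1/81 ≈ 0.012346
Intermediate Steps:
c(K) = -20 + K (c(K) = K - 20 = -20 + K)
u(M, R) = 81 (u(M, R) = 9**2 = 81)
1/u(-22, c((-1 + 4)*W)) = 1/81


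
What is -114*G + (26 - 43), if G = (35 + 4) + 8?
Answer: -5375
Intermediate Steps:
G = 47 (G = 39 + 8 = 47)
-114*G + (26 - 43) = -114*47 + (26 - 43) = -5358 - 17 = -5375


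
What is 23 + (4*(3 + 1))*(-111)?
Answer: -1753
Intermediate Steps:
23 + (4*(3 + 1))*(-111) = 23 + (4*4)*(-111) = 23 + 16*(-111) = 23 - 1776 = -1753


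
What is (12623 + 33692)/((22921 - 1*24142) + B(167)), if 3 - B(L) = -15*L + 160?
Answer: 46315/1127 ≈ 41.096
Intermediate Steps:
B(L) = -157 + 15*L (B(L) = 3 - (-15*L + 160) = 3 - (160 - 15*L) = 3 + (-160 + 15*L) = -157 + 15*L)
(12623 + 33692)/((22921 - 1*24142) + B(167)) = (12623 + 33692)/((22921 - 1*24142) + (-157 + 15*167)) = 46315/((22921 - 24142) + (-157 + 2505)) = 46315/(-1221 + 2348) = 46315/1127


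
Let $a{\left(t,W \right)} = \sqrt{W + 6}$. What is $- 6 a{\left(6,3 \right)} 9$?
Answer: $-162$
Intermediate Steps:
$a{\left(t,W \right)} = \sqrt{6 + W}$
$- 6 a{\left(6,3 \right)} 9 = - 6 \sqrt{6 + 3} \cdot 9 = - 6 \sqrt{9} \cdot 9 = \left(-6\right) 3 \cdot 9 = \left(-18\right) 9 = -162$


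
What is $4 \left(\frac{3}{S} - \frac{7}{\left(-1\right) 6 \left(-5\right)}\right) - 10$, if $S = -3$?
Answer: $- \frac{224}{15} \approx -14.933$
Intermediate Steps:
$4 \left(\frac{3}{S} - \frac{7}{\left(-1\right) 6 \left(-5\right)}\right) - 10 = 4 \left(\frac{3}{-3} - \frac{7}{\left(-1\right) 6 \left(-5\right)}\right) - 10 = 4 \left(3 \left(- \frac{1}{3}\right) - \frac{7}{\left(-6\right) \left(-5\right)}\right) - 10 = 4 \left(-1 - \frac{7}{30}\right) - 10 = 4 \left(- \frac{37}{30}\right) - 10 = - \frac{74}{15} - 10 = - \frac{224}{15}$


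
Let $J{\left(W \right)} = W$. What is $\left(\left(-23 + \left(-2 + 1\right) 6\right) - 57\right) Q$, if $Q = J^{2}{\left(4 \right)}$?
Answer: $-1376$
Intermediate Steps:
$Q = 16$ ($Q = 4^{2} = 16$)
$\left(\left(-23 + \left(-2 + 1\right) 6\right) - 57\right) Q = \left(\left(-23 + \left(-2 + 1\right) 6\right) - 57\right) 16 = \left(\left(-23 - 6\right) - 57\right) 16 = \left(-29 - 57\right) 16 = \left(-86\right) 16 = -1376$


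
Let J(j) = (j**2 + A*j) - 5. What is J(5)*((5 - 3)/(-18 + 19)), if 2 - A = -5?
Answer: 110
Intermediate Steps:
A = 7 (A = 2 - 1*(-5) = 2 + 5 = 7)
J(j) = -5 + j**2 + 7*j (J(j) = (j**2 + 7*j) - 5 = -5 + j**2 + 7*j)
J(5)*((5 - 3)/(-18 + 19)) = (-5 + 5**2 + 7*5)*((5 - 3)/(-18 + 19)) = (-5 + 25 + 35)*(2/1) = 55*(2*1) = 55*2 = 110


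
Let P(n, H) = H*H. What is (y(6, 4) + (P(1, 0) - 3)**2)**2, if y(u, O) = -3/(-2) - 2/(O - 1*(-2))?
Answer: 3721/36 ≈ 103.36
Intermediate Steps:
P(n, H) = H**2
y(u, O) = 3/2 - 2/(2 + O) (y(u, O) = -3*(-1/2) - 2/(O + 2) = 3/2 - 2/(2 + O))
(y(6, 4) + (P(1, 0) - 3)**2)**2 = ((2 + 3*4)/(2*(2 + 4)) + (0**2 - 3)**2)**2 = ((1/2)*(2 + 12)/6 + (0 - 3)**2)**2 = ((1/2)*(1/6)*14 + (-3)**2)**2 = (7/6 + 9)**2 = (61/6)**2 = 3721/36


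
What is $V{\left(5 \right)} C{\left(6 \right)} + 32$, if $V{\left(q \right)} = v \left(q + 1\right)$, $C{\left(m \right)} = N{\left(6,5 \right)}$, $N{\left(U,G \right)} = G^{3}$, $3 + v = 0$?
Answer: $-2218$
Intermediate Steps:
$v = -3$ ($v = -3 + 0 = -3$)
$C{\left(m \right)} = 125$ ($C{\left(m \right)} = 5^{3} = 125$)
$V{\left(q \right)} = -3 - 3 q$ ($V{\left(q \right)} = - 3 \left(q + 1\right) = - 3 \left(1 + q\right) = -3 - 3 q$)
$V{\left(5 \right)} C{\left(6 \right)} + 32 = \left(-3 - 15\right) 125 + 32 = \left(-18\right) 125 + 32 = -2250 + 32 = -2218$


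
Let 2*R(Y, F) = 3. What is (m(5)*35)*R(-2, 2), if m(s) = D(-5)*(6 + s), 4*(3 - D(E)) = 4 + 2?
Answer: 3465/4 ≈ 866.25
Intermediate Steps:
R(Y, F) = 3/2 (R(Y, F) = (½)*3 = 3/2)
D(E) = 3/2 (D(E) = 3 - (4 + 2)/4 = 3 - ¼*6 = 3 - 3/2 = 3/2)
m(s) = 9 + 3*s/2 (m(s) = 3*(6 + s)/2 = 9 + 3*s/2)
(m(5)*35)*R(-2, 2) = ((9 + (3/2)*5)*35)*(3/2) = ((9 + 15/2)*35)*(3/2) = ((33/2)*35)*(3/2) = (1155/2)*(3/2) = 3465/4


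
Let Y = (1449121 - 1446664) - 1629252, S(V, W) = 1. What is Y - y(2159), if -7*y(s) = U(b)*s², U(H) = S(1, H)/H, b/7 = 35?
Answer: -2785292144/1715 ≈ -1.6241e+6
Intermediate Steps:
b = 245 (b = 7*35 = 245)
U(H) = 1/H
Y = -1626795 (Y = 2457 - 1629252 = -1626795)
y(s) = -s²/1715 (y(s) = -s²/(7*245) = -s²/1715)
Y - y(2159) = -1626795 - (-1)*2159²/1715 = -1626795 - (-1)*4661281/1715 = -1626795 - 1*(-4661281/1715) = -1626795 + 4661281/1715 = -2785292144/1715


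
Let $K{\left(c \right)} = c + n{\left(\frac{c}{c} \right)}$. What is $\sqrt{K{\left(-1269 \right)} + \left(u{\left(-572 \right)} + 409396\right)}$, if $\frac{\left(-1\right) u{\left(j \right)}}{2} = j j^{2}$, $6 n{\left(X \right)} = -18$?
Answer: $2 \sqrt{93676655} \approx 19357.0$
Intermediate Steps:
$n{\left(X \right)} = -3$ ($n{\left(X \right)} = \frac{1}{6} \left(-18\right) = -3$)
$K{\left(c \right)} = -3 + c$ ($K{\left(c \right)} = c - 3 = -3 + c$)
$u{\left(j \right)} = - 2 j^{3}$ ($u{\left(j \right)} = - 2 j j^{2} = - 2 j^{3}$)
$\sqrt{K{\left(-1269 \right)} + \left(u{\left(-572 \right)} + 409396\right)} = \sqrt{\left(-3 - 1269\right) - \left(-409396 + 2 \left(-572\right)^{3}\right)} = \sqrt{-1272 + \left(\left(-2\right) \left(-187149248\right) + 409396\right)} = \sqrt{-1272 + \left(374298496 + 409396\right)} = \sqrt{-1272 + 374707892} = \sqrt{374706620} = 2 \sqrt{93676655}$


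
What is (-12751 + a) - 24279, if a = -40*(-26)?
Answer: -35990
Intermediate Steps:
a = 1040
(-12751 + a) - 24279 = (-12751 + 1040) - 24279 = -11711 - 24279 = -35990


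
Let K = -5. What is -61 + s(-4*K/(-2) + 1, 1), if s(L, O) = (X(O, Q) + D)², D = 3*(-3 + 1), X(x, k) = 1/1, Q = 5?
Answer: -36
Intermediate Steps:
X(x, k) = 1
D = -6 (D = 3*(-2) = -6)
s(L, O) = 25 (s(L, O) = (1 - 6)² = (-5)² = 25)
-61 + s(-4*K/(-2) + 1, 1) = -61 + 25 = -36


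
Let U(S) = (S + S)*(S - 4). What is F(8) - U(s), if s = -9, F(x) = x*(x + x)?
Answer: -106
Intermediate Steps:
F(x) = 2*x² (F(x) = x*(2*x) = 2*x²)
U(S) = 2*S*(-4 + S) (U(S) = (2*S)*(-4 + S) = 2*S*(-4 + S))
F(8) - U(s) = 2*8² - 2*(-9)*(-4 - 9) = 2*64 - 2*(-9)*(-13) = 128 - 1*234 = 128 - 234 = -106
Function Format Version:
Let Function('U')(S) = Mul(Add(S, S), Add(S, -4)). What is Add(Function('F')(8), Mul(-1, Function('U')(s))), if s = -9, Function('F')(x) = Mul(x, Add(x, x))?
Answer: -106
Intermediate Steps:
Function('F')(x) = Mul(2, Pow(x, 2)) (Function('F')(x) = Mul(x, Mul(2, x)) = Mul(2, Pow(x, 2)))
Function('U')(S) = Mul(2, S, Add(-4, S)) (Function('U')(S) = Mul(Mul(2, S), Add(-4, S)) = Mul(2, S, Add(-4, S)))
Add(Function('F')(8), Mul(-1, Function('U')(s))) = Add(Mul(2, Pow(8, 2)), Mul(-1, Mul(2, -9, Add(-4, -9)))) = Add(Mul(2, 64), Mul(-1, Mul(2, -9, -13))) = Add(128, Mul(-1, 234)) = Add(128, -234) = -106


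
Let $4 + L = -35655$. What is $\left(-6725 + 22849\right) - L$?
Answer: $51783$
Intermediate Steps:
$L = -35659$ ($L = -4 - 35655 = -35659$)
$\left(-6725 + 22849\right) - L = \left(-6725 + 22849\right) - -35659 = 16124 + 35659 = 51783$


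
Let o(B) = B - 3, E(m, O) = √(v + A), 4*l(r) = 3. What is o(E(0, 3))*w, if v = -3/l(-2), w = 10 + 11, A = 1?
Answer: -63 + 21*I*√3 ≈ -63.0 + 36.373*I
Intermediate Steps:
w = 21
l(r) = ¾ (l(r) = (¼)*3 = ¾)
v = -4 (v = -3/¾ = -3*4/3 = -1*4 = -4)
E(m, O) = I*√3 (E(m, O) = √(-4 + 1) = √(-3) = I*√3)
o(B) = -3 + B
o(E(0, 3))*w = (-3 + I*√3)*21 = -63 + 21*I*√3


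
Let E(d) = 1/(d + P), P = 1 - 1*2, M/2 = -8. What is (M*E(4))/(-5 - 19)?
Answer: 2/9 ≈ 0.22222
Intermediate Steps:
M = -16 (M = 2*(-8) = -16)
P = -1 (P = 1 - 2 = -1)
E(d) = 1/(-1 + d) (E(d) = 1/(d - 1) = 1/(-1 + d))
(M*E(4))/(-5 - 19) = (-16/(-1 + 4))/(-5 - 19) = -16/3/(-24) = -16*⅓*(-1/24) = -16/3*(-1/24) = 2/9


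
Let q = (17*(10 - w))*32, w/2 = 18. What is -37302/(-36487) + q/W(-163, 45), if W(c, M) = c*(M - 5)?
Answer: 94910146/29736905 ≈ 3.1917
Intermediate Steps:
w = 36 (w = 2*18 = 36)
W(c, M) = c*(-5 + M)
q = -14144 (q = (17*(10 - 1*36))*32 = (17*(10 - 36))*32 = (17*(-26))*32 = -442*32 = -14144)
-37302/(-36487) + q/W(-163, 45) = -37302/(-36487) - 14144*(-1/(163*(-5 + 45))) = -37302*(-1/36487) - 14144/((-163*40)) = 37302/36487 - 14144/(-6520) = 37302/36487 - 14144*(-1/6520) = 37302/36487 + 1768/815 = 94910146/29736905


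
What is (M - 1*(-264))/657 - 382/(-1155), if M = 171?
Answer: 83711/84315 ≈ 0.99284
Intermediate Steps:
(M - 1*(-264))/657 - 382/(-1155) = (171 - 1*(-264))/657 - 382/(-1155) = (171 + 264)*(1/657) - 382*(-1/1155) = 435*(1/657) + 382/1155 = 145/219 + 382/1155 = 83711/84315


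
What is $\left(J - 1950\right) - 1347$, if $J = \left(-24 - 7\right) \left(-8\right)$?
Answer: $-3049$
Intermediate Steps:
$J = 248$ ($J = \left(-31\right) \left(-8\right) = 248$)
$\left(J - 1950\right) - 1347 = \left(248 - 1950\right) - 1347 = -1702 - 1347 = -3049$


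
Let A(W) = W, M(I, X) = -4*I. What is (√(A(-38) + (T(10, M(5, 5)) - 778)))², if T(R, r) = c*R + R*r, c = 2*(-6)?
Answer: -1136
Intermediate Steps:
c = -12
T(R, r) = -12*R + R*r
(√(A(-38) + (T(10, M(5, 5)) - 778)))² = (√(-38 + (10*(-12 - 4*5) - 778)))² = (√(-38 + (10*(-12 - 20) - 778)))² = (√(-38 + (10*(-32) - 778)))² = (√(-38 + (-320 - 778)))² = (√(-38 - 1098))² = (√(-1136))² = (4*I*√71)² = -1136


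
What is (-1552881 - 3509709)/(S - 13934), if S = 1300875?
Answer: -5062590/1286941 ≈ -3.9338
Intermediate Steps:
(-1552881 - 3509709)/(S - 13934) = (-1552881 - 3509709)/(1300875 - 13934) = -5062590/1286941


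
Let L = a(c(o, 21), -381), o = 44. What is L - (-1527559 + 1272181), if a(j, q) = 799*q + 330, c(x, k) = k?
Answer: -48711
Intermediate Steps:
a(j, q) = 330 + 799*q
L = -304089 (L = 330 + 799*(-381) = 330 - 304419 = -304089)
L - (-1527559 + 1272181) = -304089 - (-1527559 + 1272181) = -304089 - 1*(-255378) = -304089 + 255378 = -48711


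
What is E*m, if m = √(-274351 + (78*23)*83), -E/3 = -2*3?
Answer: 18*I*√125449 ≈ 6375.4*I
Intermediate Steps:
E = 18 (E = -(-6)*3 = -3*(-6) = 18)
m = I*√125449 (m = √(-274351 + 1794*83) = √(-274351 + 148902) = √(-125449) = I*√125449 ≈ 354.19*I)
E*m = 18*(I*√125449) = 18*I*√125449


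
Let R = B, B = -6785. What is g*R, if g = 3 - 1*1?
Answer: -13570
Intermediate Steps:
g = 2 (g = 3 - 1 = 2)
R = -6785
g*R = 2*(-6785) = -13570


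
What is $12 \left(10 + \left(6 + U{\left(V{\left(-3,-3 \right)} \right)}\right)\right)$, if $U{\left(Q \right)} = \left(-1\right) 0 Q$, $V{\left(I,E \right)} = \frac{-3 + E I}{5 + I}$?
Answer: $192$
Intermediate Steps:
$V{\left(I,E \right)} = \frac{-3 + E I}{5 + I}$
$U{\left(Q \right)} = 0$ ($U{\left(Q \right)} = 0 Q = 0$)
$12 \left(10 + \left(6 + U{\left(V{\left(-3,-3 \right)} \right)}\right)\right) = 12 \left(10 + \left(6 + 0\right)\right) = 12 \left(10 + 6\right) = 12 \cdot 16 = 192$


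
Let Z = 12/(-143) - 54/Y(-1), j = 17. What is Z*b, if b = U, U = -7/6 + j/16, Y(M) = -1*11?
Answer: -575/1144 ≈ -0.50262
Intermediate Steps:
Y(M) = -11
U = -5/48 (U = -7/6 + 17/16 = -5/48 ≈ -0.10417)
Z = 690/143 (Z = 12/(-143) - 54/(-11) = 12*(-1/143) - 54*(-1/11) = -12/143 + 54/11 = 690/143 ≈ 4.8252)
b = -5/48 ≈ -0.10417
Z*b = (690/143)*(-5/48) = -575/1144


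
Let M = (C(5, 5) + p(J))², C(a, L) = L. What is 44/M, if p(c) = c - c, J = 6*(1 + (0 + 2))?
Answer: 44/25 ≈ 1.7600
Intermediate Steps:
J = 18 (J = 6*(1 + 2) = 6*3 = 18)
p(c) = 0
M = 25 (M = (5 + 0)² = 5² = 25)
44/M = 44/25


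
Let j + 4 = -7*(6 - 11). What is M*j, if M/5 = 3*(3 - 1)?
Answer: 930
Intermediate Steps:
M = 30 (M = 5*(3*(3 - 1)) = 5*(3*2) = 5*6 = 30)
j = 31 (j = -4 - 7*(6 - 11) = -4 - 7*(-5) = -4 + 35 = 31)
M*j = 30*31 = 930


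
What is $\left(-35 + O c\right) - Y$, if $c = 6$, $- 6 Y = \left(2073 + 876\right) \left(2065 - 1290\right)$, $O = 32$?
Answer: $\frac{762139}{2} \approx 3.8107 \cdot 10^{5}$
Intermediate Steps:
$Y = - \frac{761825}{2}$ ($Y = - \frac{\left(2073 + 876\right) \left(2065 - 1290\right)}{6} = - \frac{2949 \cdot 775}{6} = \left(- \frac{1}{6}\right) 2285475 = - \frac{761825}{2} \approx -3.8091 \cdot 10^{5}$)
$\left(-35 + O c\right) - Y = \left(-35 + 32 \cdot 6\right) - - \frac{761825}{2} = \left(-35 + 192\right) + \frac{761825}{2} = 157 + \frac{761825}{2} = \frac{762139}{2}$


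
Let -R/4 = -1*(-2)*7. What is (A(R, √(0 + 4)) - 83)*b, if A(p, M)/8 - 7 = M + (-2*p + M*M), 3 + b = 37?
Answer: 31178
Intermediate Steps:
b = 34 (b = -3 + 37 = 34)
R = -56 (R = -4*(-1*(-2))*7 = -8*7 = -4*14 = -56)
A(p, M) = 56 - 16*p + 8*M + 8*M² (A(p, M) = 56 + 8*(M + (-2*p + M*M)) = 56 + 8*(M + (-2*p + M²)) = 56 + 8*(M + (M² - 2*p)) = 56 + 8*(M + M² - 2*p) = 56 + (-16*p + 8*M + 8*M²) = 56 - 16*p + 8*M + 8*M²)
(A(R, √(0 + 4)) - 83)*b = ((56 - 16*(-56) + 8*√(0 + 4) + 8*(√(0 + 4))²) - 83)*34 = ((56 + 896 + 8*√4 + 8*(√4)²) - 83)*34 = ((56 + 896 + 8*2 + 8*2²) - 83)*34 = ((56 + 896 + 16 + 8*4) - 83)*34 = ((56 + 896 + 16 + 32) - 83)*34 = (1000 - 83)*34 = 917*34 = 31178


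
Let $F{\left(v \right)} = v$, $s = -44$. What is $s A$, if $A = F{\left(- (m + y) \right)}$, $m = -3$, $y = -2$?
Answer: $-220$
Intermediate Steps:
$A = 5$ ($A = - (-3 - 2) = \left(-1\right) \left(-5\right) = 5$)
$s A = \left(-44\right) 5 = -220$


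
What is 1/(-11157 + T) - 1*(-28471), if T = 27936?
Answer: 477714910/16779 ≈ 28471.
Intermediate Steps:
1/(-11157 + T) - 1*(-28471) = 1/(-11157 + 27936) - 1*(-28471) = 1/16779 + 28471 = 477714910/16779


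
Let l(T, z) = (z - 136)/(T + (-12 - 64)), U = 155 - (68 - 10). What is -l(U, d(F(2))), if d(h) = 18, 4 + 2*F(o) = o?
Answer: 118/21 ≈ 5.6190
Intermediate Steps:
F(o) = -2 + o/2
U = 97 (U = 155 - 1*58 = 155 - 58 = 97)
l(T, z) = (-136 + z)/(-76 + T) (l(T, z) = (-136 + z)/(T - 76) = (-136 + z)/(-76 + T))
-l(U, d(F(2))) = -(-136 + 18)/(-76 + 97) = -(-118)/21 = -1*(-118/21) = 118/21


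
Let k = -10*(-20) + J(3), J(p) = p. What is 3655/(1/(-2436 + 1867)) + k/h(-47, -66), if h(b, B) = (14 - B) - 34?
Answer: -95665767/46 ≈ -2.0797e+6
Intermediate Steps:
h(b, B) = -20 - B
k = 203 (k = -10*(-20) + 3 = 200 + 3 = 203)
3655/(1/(-2436 + 1867)) + k/h(-47, -66) = 3655/(1/(-2436 + 1867)) + 203/(-20 - 1*(-66)) = 3655/(1/(-569)) + 203/(-20 + 66) = 3655/(-1/569) + 203/46 = 3655*(-569) + 203*(1/46) = -2079695 + 203/46 = -95665767/46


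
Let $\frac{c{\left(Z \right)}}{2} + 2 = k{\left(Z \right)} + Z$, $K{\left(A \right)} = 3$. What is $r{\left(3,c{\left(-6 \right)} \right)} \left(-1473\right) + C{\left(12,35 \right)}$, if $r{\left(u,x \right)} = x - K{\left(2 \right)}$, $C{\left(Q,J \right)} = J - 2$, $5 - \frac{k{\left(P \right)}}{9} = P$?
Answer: $-263634$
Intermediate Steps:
$k{\left(P \right)} = 45 - 9 P$
$C{\left(Q,J \right)} = -2 + J$ ($C{\left(Q,J \right)} = J - 2 = -2 + J$)
$c{\left(Z \right)} = 86 - 16 Z$ ($c{\left(Z \right)} = -4 + 2 \left(\left(45 - 9 Z\right) + Z\right) = -4 + 2 \left(45 - 8 Z\right) = -4 - \left(-90 + 16 Z\right) = 86 - 16 Z$)
$r{\left(u,x \right)} = -3 + x$ ($r{\left(u,x \right)} = x - 3 = -3 + x$)
$r{\left(3,c{\left(-6 \right)} \right)} \left(-1473\right) + C{\left(12,35 \right)} = \left(-3 + \left(86 - -96\right)\right) \left(-1473\right) + \left(-2 + 35\right) = \left(-3 + \left(86 + 96\right)\right) \left(-1473\right) + 33 = \left(-3 + 182\right) \left(-1473\right) + 33 = 179 \left(-1473\right) + 33 = -263667 + 33 = -263634$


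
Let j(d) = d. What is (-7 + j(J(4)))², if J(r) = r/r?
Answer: 36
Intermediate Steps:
J(r) = 1
(-7 + j(J(4)))² = (-7 + 1)² = (-6)² = 36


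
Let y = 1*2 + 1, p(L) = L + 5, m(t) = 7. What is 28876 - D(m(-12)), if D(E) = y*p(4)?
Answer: 28849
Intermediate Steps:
p(L) = 5 + L
y = 3 (y = 2 + 1 = 3)
D(E) = 27 (D(E) = 3*(5 + 4) = 3*9 = 27)
28876 - D(m(-12)) = 28876 - 1*27 = 28876 - 27 = 28849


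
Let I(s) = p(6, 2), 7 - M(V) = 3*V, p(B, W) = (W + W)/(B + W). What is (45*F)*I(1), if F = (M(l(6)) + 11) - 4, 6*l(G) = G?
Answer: 495/2 ≈ 247.50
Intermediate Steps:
l(G) = G/6
p(B, W) = 2*W/(B + W) (p(B, W) = (2*W)/(B + W) = 2*W/(B + W))
M(V) = 7 - 3*V
I(s) = 1/2 (I(s) = 2*2/(6 + 2) = 2*2/8 = 2*2*(1/8) = 1/2)
F = 11 (F = ((7 - 6/2) + 11) - 4 = ((7 - 3*1) + 11) - 4 = ((7 - 3) + 11) - 4 = (4 + 11) - 4 = 15 - 4 = 11)
(45*F)*I(1) = (45*11)*(1/2) = 495*(1/2) = 495/2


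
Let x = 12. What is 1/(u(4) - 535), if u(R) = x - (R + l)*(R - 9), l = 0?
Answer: -1/503 ≈ -0.0019881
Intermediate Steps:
u(R) = 12 - R*(-9 + R) (u(R) = 12 - (R + 0)*(R - 9) = 12 - R*(-9 + R))
1/(u(4) - 535) = 1/((12 - 1*4**2 + 9*4) - 535) = 1/((12 - 1*16 + 36) - 535) = 1/((12 - 16 + 36) - 535) = 1/(32 - 535) = 1/(-503) = -1/503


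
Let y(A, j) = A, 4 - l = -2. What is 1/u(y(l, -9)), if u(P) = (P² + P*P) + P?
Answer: 1/78 ≈ 0.012821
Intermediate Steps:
l = 6 (l = 4 - 1*(-2) = 4 + 2 = 6)
u(P) = P + 2*P² (u(P) = (P² + P²) + P = 2*P² + P = P + 2*P²)
1/u(y(l, -9)) = 1/(6*(1 + 2*6)) = 1/(6*(1 + 12)) = 1/(6*13) = 1/78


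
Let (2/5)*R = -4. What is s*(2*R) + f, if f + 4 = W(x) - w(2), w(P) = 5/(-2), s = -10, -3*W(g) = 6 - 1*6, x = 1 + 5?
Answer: 397/2 ≈ 198.50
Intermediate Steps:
R = -10 (R = (5/2)*(-4) = -10)
x = 6
W(g) = 0 (W(g) = -(6 - 1*6)/3 = -(6 - 6)/3 = -⅓*0 = 0)
w(P) = -5/2 (w(P) = 5*(-½) = -5/2)
f = -3/2 (f = -4 + (0 - 1*(-5/2)) = -4 + (0 + 5/2) = -4 + 5/2 = -3/2 ≈ -1.5000)
s*(2*R) + f = -20*(-10) - 3/2 = -10*(-20) - 3/2 = 200 - 3/2 = 397/2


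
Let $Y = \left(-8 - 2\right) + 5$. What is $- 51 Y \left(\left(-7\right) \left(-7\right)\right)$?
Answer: $12495$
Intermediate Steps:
$Y = -5$ ($Y = -10 + 5 = -5$)
$- 51 Y \left(\left(-7\right) \left(-7\right)\right) = \left(-51\right) \left(-5\right) \left(\left(-7\right) \left(-7\right)\right) = 255 \cdot 49 = 12495$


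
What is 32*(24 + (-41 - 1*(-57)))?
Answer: 1280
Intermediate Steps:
32*(24 + (-41 - 1*(-57))) = 32*(24 + (-41 + 57)) = 32*(24 + 16) = 32*40 = 1280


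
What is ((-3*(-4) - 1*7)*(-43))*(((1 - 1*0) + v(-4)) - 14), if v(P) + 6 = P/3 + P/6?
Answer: 4515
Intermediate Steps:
v(P) = -6 + P/2 (v(P) = -6 + (P/3 + P/6) = -6 + P/2)
((-3*(-4) - 1*7)*(-43))*(((1 - 1*0) + v(-4)) - 14) = ((-3*(-4) - 1*7)*(-43))*(((1 - 1*0) + (-6 + (½)*(-4))) - 14) = ((12 - 7)*(-43))*(((1 + 0) + (-6 - 2)) - 14) = (5*(-43))*((1 - 8) - 14) = -215*(-7 - 14) = -215*(-21) = 4515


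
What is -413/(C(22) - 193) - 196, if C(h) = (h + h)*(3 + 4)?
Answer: -22953/115 ≈ -199.59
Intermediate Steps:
C(h) = 14*h (C(h) = (2*h)*7 = 14*h)
-413/(C(22) - 193) - 196 = -413/(14*22 - 193) - 196 = -413/(308 - 193) - 196 = -413/115 - 196 = -22953/115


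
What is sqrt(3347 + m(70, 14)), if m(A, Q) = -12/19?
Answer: sqrt(1208039)/19 ≈ 57.848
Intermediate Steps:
m(A, Q) = -12/19 (m(A, Q) = -12*1/19 = -12/19)
sqrt(3347 + m(70, 14)) = sqrt(3347 - 12/19) = sqrt(63581/19) = sqrt(1208039)/19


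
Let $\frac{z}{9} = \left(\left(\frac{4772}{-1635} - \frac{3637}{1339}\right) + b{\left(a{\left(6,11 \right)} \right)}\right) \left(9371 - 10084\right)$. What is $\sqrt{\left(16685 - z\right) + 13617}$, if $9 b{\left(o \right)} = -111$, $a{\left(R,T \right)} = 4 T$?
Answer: $\frac{2 i \sqrt{11316511863881965}}{729755} \approx 291.55 i$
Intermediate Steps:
$b{\left(o \right)} = - \frac{37}{3}$ ($b{\left(o \right)} = \frac{1}{9} \left(-111\right) = - \frac{37}{3}$)
$z = \frac{84142138182}{729755}$ ($z = 9 \left(\left(\frac{4772}{-1635} - \frac{3637}{1339}\right) - \frac{37}{3}\right) \left(9371 - 10084\right) = 9 \left(\left(4772 \left(- \frac{1}{1635}\right) - \frac{3637}{1339}\right) - \frac{37}{3}\right) \left(-713\right) = 9 \left(\left(- \frac{4772}{1635} - \frac{3637}{1339}\right) - \frac{37}{3}\right) \left(-713\right) = 9 \left(- \frac{12336203}{2189265} - \frac{37}{3}\right) \left(-713\right) = 9 \left(\left(- \frac{39337138}{2189265}\right) \left(-713\right)\right) = 9 \cdot \frac{28047379394}{2189265} = \frac{84142138182}{729755} \approx 1.153 \cdot 10^{5}$)
$\sqrt{\left(16685 - z\right) + 13617} = \sqrt{\left(16685 - \frac{84142138182}{729755}\right) + 13617} = \sqrt{- \frac{71966176007}{729755} + 13617} = \sqrt{- \frac{62029102172}{729755}} = \frac{2 i \sqrt{11316511863881965}}{729755}$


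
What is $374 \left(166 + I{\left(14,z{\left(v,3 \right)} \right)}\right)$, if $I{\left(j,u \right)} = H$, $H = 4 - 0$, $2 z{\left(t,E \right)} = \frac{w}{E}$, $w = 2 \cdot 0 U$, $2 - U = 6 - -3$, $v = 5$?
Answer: $63580$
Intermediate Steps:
$U = -7$ ($U = 2 - \left(6 - -3\right) = 2 - \left(6 + 3\right) = 2 - 9 = -7$)
$w = 0$ ($w = 2 \cdot 0 \left(-7\right) = 0 \left(-7\right) = 0$)
$z{\left(t,E \right)} = 0$ ($z{\left(t,E \right)} = \frac{0 \frac{1}{E}}{2} = \frac{1}{2} \cdot 0 = 0$)
$H = 4$ ($H = 4 + 0 = 4$)
$I{\left(j,u \right)} = 4$
$374 \left(166 + I{\left(14,z{\left(v,3 \right)} \right)}\right) = 374 \left(166 + 4\right) = 374 \cdot 170 = 63580$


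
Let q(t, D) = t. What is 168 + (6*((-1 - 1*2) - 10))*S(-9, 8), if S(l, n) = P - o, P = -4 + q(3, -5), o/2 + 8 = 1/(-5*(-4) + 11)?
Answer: -30906/31 ≈ -996.97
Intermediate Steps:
o = -494/31 (o = -16 + 2/(-5*(-4) + 11) = -16 + 2/(20 + 11) = -16 + 2/31 = -494/31 ≈ -15.935)
P = -1 (P = -4 + 3 = -1)
S(l, n) = 463/31 (S(l, n) = -1 - 1*(-494/31) = -1 + 494/31 = 463/31)
168 + (6*((-1 - 1*2) - 10))*S(-9, 8) = 168 + (6*((-1 - 1*2) - 10))*(463/31) = 168 + (6*((-1 - 2) - 10))*(463/31) = 168 + (6*(-3 - 10))*(463/31) = 168 + (6*(-13))*(463/31) = 168 - 78*463/31 = 168 - 36114/31 = -30906/31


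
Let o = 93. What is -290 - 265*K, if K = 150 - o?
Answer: -15395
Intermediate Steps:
K = 57 (K = 150 - 1*93 = 150 - 93 = 57)
-290 - 265*K = -290 - 265*57 = -290 - 15105 = -15395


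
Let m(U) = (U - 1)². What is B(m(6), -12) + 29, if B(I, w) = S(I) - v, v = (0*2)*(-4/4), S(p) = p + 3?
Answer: 57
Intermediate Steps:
S(p) = 3 + p
m(U) = (-1 + U)²
v = 0 (v = 0*(-4*¼) = 0*(-1) = 0)
B(I, w) = 3 + I (B(I, w) = (3 + I) - 1*0 = (3 + I) + 0 = 3 + I)
B(m(6), -12) + 29 = (3 + (-1 + 6)²) + 29 = (3 + 5²) + 29 = (3 + 25) + 29 = 28 + 29 = 57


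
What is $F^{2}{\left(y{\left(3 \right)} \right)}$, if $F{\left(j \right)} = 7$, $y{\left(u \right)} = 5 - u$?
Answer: $49$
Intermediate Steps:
$F^{2}{\left(y{\left(3 \right)} \right)} = 7^{2} = 49$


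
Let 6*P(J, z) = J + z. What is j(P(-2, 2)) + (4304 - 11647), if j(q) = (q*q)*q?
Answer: -7343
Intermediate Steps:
P(J, z) = J/6 + z/6 (P(J, z) = (J + z)/6 = J/6 + z/6)
j(q) = q**3 (j(q) = q**2*q = q**3)
j(P(-2, 2)) + (4304 - 11647) = ((1/6)*(-2) + (1/6)*2)**3 + (4304 - 11647) = (-1/3 + 1/3)**3 - 7343 = 0**3 - 7343 = 0 - 7343 = -7343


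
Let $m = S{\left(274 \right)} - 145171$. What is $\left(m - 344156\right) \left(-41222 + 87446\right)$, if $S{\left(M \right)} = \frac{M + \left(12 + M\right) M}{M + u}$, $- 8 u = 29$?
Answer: $- \frac{2328336330768}{103} \approx -2.2605 \cdot 10^{10}$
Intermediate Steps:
$u = - \frac{29}{8}$ ($u = \left(- \frac{1}{8}\right) 29 = - \frac{29}{8} \approx -3.625$)
$S{\left(M \right)} = \frac{M + M \left(12 + M\right)}{- \frac{29}{8} + M}$ ($S{\left(M \right)} = \frac{M + \left(12 + M\right) M}{M - \frac{29}{8}} = \frac{M + M \left(12 + M\right)}{- \frac{29}{8} + M}$)
$m = - \frac{44767967}{309}$ ($m = 8 \cdot 274 \frac{1}{-29 + 8 \cdot 274} \left(13 + 274\right) - 145171 = 8 \cdot 274 \frac{1}{-29 + 2192} \cdot 287 - 145171 = 8 \cdot 274 \cdot \frac{1}{2163} \cdot 287 - 145171 = \frac{89872}{309} - 145171 = - \frac{44767967}{309} \approx -1.4488 \cdot 10^{5}$)
$\left(m - 344156\right) \left(-41222 + 87446\right) = \left(- \frac{44767967}{309} - 344156\right) \left(-41222 + 87446\right) = \left(- \frac{151112171}{309}\right) 46224 = - \frac{2328336330768}{103}$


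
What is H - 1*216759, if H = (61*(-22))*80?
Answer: -324119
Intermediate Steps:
H = -107360 (H = -1342*80 = -107360)
H - 1*216759 = -107360 - 1*216759 = -107360 - 216759 = -324119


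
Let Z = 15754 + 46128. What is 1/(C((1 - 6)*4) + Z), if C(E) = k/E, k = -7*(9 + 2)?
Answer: 20/1237717 ≈ 1.6159e-5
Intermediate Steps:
Z = 61882
k = -77 (k = -7*11 = -77)
C(E) = -77/E
1/(C((1 - 6)*4) + Z) = 1/(-77*1/(4*(1 - 6)) + 61882) = 1/(-77/((-5*4)) + 61882) = 1/(-77/(-20) + 61882) = 1/(-77*(-1/20) + 61882) = 1/(77/20 + 61882) = 1/(1237717/20) = 20/1237717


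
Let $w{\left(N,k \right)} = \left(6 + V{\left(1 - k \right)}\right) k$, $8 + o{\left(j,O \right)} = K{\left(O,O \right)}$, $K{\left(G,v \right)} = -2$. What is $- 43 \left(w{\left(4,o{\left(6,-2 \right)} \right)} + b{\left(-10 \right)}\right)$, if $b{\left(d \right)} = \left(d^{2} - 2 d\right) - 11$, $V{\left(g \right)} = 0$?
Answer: $-2107$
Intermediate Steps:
$o{\left(j,O \right)} = -10$ ($o{\left(j,O \right)} = -8 - 2 = -10$)
$w{\left(N,k \right)} = 6 k$ ($w{\left(N,k \right)} = \left(6 + 0\right) k = 6 k$)
$b{\left(d \right)} = -11 + d^{2} - 2 d$
$- 43 \left(w{\left(4,o{\left(6,-2 \right)} \right)} + b{\left(-10 \right)}\right) = - 43 \left(6 \left(-10\right) - \left(-9 - 100\right)\right) = - 43 \left(-60 + \left(-11 + 100 + 20\right)\right) = - 43 \left(-60 + 109\right) = \left(-43\right) 49 = -2107$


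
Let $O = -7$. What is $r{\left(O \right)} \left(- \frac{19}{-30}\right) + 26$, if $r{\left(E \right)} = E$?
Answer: $\frac{647}{30} \approx 21.567$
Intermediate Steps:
$r{\left(O \right)} \left(- \frac{19}{-30}\right) + 26 = - 7 \left(- \frac{19}{-30}\right) + 26 = - 7 \left(\left(-19\right) \left(- \frac{1}{30}\right)\right) + 26 = \left(-7\right) \frac{19}{30} + 26 = - \frac{133}{30} + 26 = \frac{647}{30}$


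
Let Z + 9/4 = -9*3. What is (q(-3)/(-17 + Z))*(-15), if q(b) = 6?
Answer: 72/37 ≈ 1.9459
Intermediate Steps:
Z = -117/4 (Z = -9/4 - 9*3 = -9/4 - 27 = -117/4 ≈ -29.250)
(q(-3)/(-17 + Z))*(-15) = (6/(-17 - 117/4))*(-15) = (6/(-185/4))*(-15) = -4/185*6*(-15) = -24/185*(-15) = 72/37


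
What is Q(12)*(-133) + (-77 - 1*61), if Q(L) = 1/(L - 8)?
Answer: -685/4 ≈ -171.25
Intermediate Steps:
Q(L) = 1/(-8 + L)
Q(12)*(-133) + (-77 - 1*61) = -133/(-8 + 12) + (-77 - 1*61) = -133/4 + (-77 - 61) = (¼)*(-133) - 138 = -133/4 - 138 = -685/4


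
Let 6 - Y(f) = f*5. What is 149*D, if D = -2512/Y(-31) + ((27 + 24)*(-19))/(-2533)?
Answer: -365111/161 ≈ -2267.8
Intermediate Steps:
Y(f) = 6 - 5*f (Y(f) = 6 - f*5 = 6 - 5*f)
D = -365111/23989 (D = -2512/(6 - 5*(-31)) + ((27 + 24)*(-19))/(-2533) = -2512/(6 + 155) + (51*(-19))*(-1/2533) = -2512/161 - 969*(-1/2533) = -2512*1/161 + 57/149 = -2512/161 + 57/149 = -365111/23989 ≈ -15.220)
149*D = 149*(-365111/23989) = -365111/161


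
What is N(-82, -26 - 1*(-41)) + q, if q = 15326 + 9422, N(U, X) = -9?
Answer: 24739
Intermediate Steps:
q = 24748
N(-82, -26 - 1*(-41)) + q = -9 + 24748 = 24739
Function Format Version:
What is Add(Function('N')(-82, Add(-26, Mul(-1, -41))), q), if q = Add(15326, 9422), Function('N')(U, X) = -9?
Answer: 24739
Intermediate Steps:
q = 24748
Add(Function('N')(-82, Add(-26, Mul(-1, -41))), q) = Add(-9, 24748) = 24739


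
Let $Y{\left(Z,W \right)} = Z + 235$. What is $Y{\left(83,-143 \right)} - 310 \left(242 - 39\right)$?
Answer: $-62612$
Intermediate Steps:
$Y{\left(Z,W \right)} = 235 + Z$
$Y{\left(83,-143 \right)} - 310 \left(242 - 39\right) = \left(235 + 83\right) - 310 \left(242 - 39\right) = 318 - 310 \cdot 203 = 318 - 62930 = -62612$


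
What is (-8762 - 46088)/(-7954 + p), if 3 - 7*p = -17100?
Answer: 15358/1543 ≈ 9.9533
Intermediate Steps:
p = 17103/7 (p = 3/7 - ⅐*(-17100) = 3/7 + 17100/7 = 17103/7 ≈ 2443.3)
(-8762 - 46088)/(-7954 + p) = (-8762 - 46088)/(-7954 + 17103/7) = -54850/(-38575/7) = -54850*(-7/38575) = 15358/1543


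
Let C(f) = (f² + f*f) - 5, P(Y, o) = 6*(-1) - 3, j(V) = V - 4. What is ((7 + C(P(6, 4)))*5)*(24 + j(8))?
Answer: 22960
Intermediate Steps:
j(V) = -4 + V
P(Y, o) = -9 (P(Y, o) = -6 - 3 = -9)
C(f) = -5 + 2*f² (C(f) = (f² + f²) - 5 = 2*f² - 5 = -5 + 2*f²)
((7 + C(P(6, 4)))*5)*(24 + j(8)) = ((7 + (-5 + 2*(-9)²))*5)*(24 + (-4 + 8)) = ((7 + (-5 + 2*81))*5)*(24 + 4) = ((7 + (-5 + 162))*5)*28 = ((7 + 157)*5)*28 = (164*5)*28 = 820*28 = 22960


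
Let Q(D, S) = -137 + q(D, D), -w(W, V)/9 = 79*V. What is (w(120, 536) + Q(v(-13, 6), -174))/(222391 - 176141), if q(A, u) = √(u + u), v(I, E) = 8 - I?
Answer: -381233/46250 + √42/46250 ≈ -8.2427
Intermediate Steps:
q(A, u) = √2*√u (q(A, u) = √(2*u) = √2*√u)
w(W, V) = -711*V
Q(D, S) = -137 + √2*√D
(w(120, 536) + Q(v(-13, 6), -174))/(222391 - 176141) = (-711*536 + (-137 + √2*√(8 - 1*(-13))))/(222391 - 176141) = (-381096 + (-137 + √2*√(8 + 13)))/46250 = (-381096 + (-137 + √2*√21))*(1/46250) = (-381096 + (-137 + √42))*(1/46250) = (-381233 + √42)*(1/46250) = -381233/46250 + √42/46250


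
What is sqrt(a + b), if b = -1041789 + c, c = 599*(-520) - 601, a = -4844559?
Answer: I*sqrt(6198429) ≈ 2489.7*I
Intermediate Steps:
c = -312081 (c = -311480 - 601 = -312081)
b = -1353870 (b = -1041789 - 312081 = -1353870)
sqrt(a + b) = sqrt(-4844559 - 1353870) = sqrt(-6198429) = I*sqrt(6198429)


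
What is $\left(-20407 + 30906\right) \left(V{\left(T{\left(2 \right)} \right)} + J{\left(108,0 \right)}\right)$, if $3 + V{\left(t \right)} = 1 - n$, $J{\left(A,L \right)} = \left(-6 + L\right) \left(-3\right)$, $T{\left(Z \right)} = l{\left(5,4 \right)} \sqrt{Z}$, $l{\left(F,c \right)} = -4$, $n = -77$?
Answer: $976407$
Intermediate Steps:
$T{\left(Z \right)} = - 4 \sqrt{Z}$
$J{\left(A,L \right)} = 18 - 3 L$
$V{\left(t \right)} = 75$ ($V{\left(t \right)} = -3 + \left(1 - -77\right) = -3 + \left(1 + 77\right) = -3 + 78 = 75$)
$\left(-20407 + 30906\right) \left(V{\left(T{\left(2 \right)} \right)} + J{\left(108,0 \right)}\right) = \left(-20407 + 30906\right) \left(75 + \left(18 - 0\right)\right) = 10499 \left(75 + \left(18 + 0\right)\right) = 10499 \left(75 + 18\right) = 10499 \cdot 93 = 976407$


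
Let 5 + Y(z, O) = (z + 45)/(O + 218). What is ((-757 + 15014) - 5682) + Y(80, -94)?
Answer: 1062805/124 ≈ 8571.0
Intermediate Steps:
Y(z, O) = -5 + (45 + z)/(218 + O) (Y(z, O) = -5 + (z + 45)/(O + 218) = -5 + (45 + z)/(218 + O))
((-757 + 15014) - 5682) + Y(80, -94) = ((-757 + 15014) - 5682) + (-1045 + 80 - 5*(-94))/(218 - 94) = (14257 - 5682) + (-1045 + 80 + 470)/124 = 8575 + (1/124)*(-495) = 8575 - 495/124 = 1062805/124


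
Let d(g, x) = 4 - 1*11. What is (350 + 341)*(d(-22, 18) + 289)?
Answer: 194862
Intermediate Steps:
d(g, x) = -7 (d(g, x) = 4 - 11 = -7)
(350 + 341)*(d(-22, 18) + 289) = (350 + 341)*(-7 + 289) = 691*282 = 194862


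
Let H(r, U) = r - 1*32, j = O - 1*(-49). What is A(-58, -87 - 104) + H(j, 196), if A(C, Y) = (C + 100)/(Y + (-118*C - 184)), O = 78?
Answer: 614597/6469 ≈ 95.006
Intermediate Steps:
j = 127 (j = 78 - 1*(-49) = 78 + 49 = 127)
H(r, U) = -32 + r (H(r, U) = r - 32 = -32 + r)
A(C, Y) = (100 + C)/(-184 + Y - 118*C) (A(C, Y) = (100 + C)/(Y + (-184 - 118*C)) = (100 + C)/(-184 + Y - 118*C))
A(-58, -87 - 104) + H(j, 196) = (-100 - 1*(-58))/(184 - (-87 - 104) + 118*(-58)) + (-32 + 127) = (-100 + 58)/(184 - 1*(-191) - 6844) + 95 = -42/(184 + 191 - 6844) + 95 = -42/(-6469) + 95 = -1/6469*(-42) + 95 = 42/6469 + 95 = 614597/6469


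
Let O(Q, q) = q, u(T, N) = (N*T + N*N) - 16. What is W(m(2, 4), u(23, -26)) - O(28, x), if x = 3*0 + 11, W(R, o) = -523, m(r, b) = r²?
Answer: -534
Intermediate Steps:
u(T, N) = -16 + N² + N*T (u(T, N) = (N*T + N²) - 16 = (N² + N*T) - 16 = -16 + N² + N*T)
x = 11 (x = 0 + 11 = 11)
W(m(2, 4), u(23, -26)) - O(28, x) = -523 - 1*11 = -523 - 11 = -534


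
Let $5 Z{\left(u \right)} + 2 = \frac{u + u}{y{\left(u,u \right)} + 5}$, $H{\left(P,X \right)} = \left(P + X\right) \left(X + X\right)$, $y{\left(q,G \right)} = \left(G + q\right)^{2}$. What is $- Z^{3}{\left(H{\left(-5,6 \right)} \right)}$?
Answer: $\frac{1473760072}{24515367625} \approx 0.060116$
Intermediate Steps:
$H{\left(P,X \right)} = 2 X \left(P + X\right)$ ($H{\left(P,X \right)} = \left(P + X\right) 2 X = 2 X \left(P + X\right)$)
$Z{\left(u \right)} = - \frac{2}{5} + \frac{2 u}{5 \left(5 + 4 u^{2}\right)}$ ($Z{\left(u \right)} = - \frac{2}{5} + \frac{\left(u + u\right) \frac{1}{\left(u + u\right)^{2} + 5}}{5} = - \frac{2}{5} + \frac{2 u \frac{1}{\left(2 u\right)^{2} + 5}}{5} = - \frac{2}{5} + \frac{2 u \frac{1}{4 u^{2} + 5}}{5} = - \frac{2}{5} + \frac{2 u \frac{1}{5 + 4 u^{2}}}{5} = - \frac{2}{5} + \frac{2 u}{5 \left(5 + 4 u^{2}\right)}$)
$- Z^{3}{\left(H{\left(-5,6 \right)} \right)} = - \left(\frac{2 \left(-5 + 2 \cdot 6 \left(-5 + 6\right) - 4 \left(2 \cdot 6 \left(-5 + 6\right)\right)^{2}\right)}{5 \left(5 + 4 \left(2 \cdot 6 \left(-5 + 6\right)\right)^{2}\right)}\right)^{3} = - \left(\frac{2 \left(-5 + 2 \cdot 6 \cdot 1 - 4 \left(2 \cdot 6 \cdot 1\right)^{2}\right)}{5 \left(5 + 4 \left(2 \cdot 6 \cdot 1\right)^{2}\right)}\right)^{3} = - \left(\frac{2 \left(-5 + 12 - 4 \cdot 12^{2}\right)}{5 \left(5 + 4 \cdot 12^{2}\right)}\right)^{3} = - \left(\frac{2 \left(-5 + 12 - 576\right)}{5 \left(5 + 4 \cdot 144\right)}\right)^{3} = - \left(\frac{2 \left(-5 + 12 - 576\right)}{5 \left(5 + 576\right)}\right)^{3} = - \left(\frac{2}{5} \cdot \frac{1}{581} \left(-569\right)\right)^{3} = - \left(- \frac{1138}{2905}\right)^{3} = \left(-1\right) \left(- \frac{1473760072}{24515367625}\right) = \frac{1473760072}{24515367625}$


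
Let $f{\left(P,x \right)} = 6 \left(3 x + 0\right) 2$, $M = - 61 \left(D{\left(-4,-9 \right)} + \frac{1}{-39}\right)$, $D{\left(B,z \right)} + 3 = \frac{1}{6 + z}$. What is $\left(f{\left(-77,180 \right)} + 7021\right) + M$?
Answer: $\frac{534530}{39} \approx 13706.0$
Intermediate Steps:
$D{\left(B,z \right)} = -3 + \frac{1}{6 + z}$
$M = \frac{7991}{39}$ ($M = - 61 \left(\frac{-17 - -27}{6 - 9} + \frac{1}{-39}\right) = - 61 \left(\frac{-17 + 27}{-3} - \frac{1}{39}\right) = - 61 \left(\left(- \frac{1}{3}\right) 10 - \frac{1}{39}\right) = - 61 \left(- \frac{10}{3} - \frac{1}{39}\right) = \left(-61\right) \left(- \frac{131}{39}\right) = \frac{7991}{39} \approx 204.9$)
$f{\left(P,x \right)} = 36 x$ ($f{\left(P,x \right)} = 6 \cdot 3 x 2 = 18 x 2 = 36 x$)
$\left(f{\left(-77,180 \right)} + 7021\right) + M = \left(36 \cdot 180 + 7021\right) + \frac{7991}{39} = \left(6480 + 7021\right) + \frac{7991}{39} = 13501 + \frac{7991}{39} = \frac{534530}{39}$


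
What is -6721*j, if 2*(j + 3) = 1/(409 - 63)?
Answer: 13946075/692 ≈ 20153.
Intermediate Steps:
j = -2075/692 (j = -3 + 1/(2*(409 - 63)) = -3 + (1/2)/346 = -3 + (1/2)*(1/346) = -3 + 1/692 = -2075/692 ≈ -2.9986)
-6721*j = -6721*(-2075/692) = 13946075/692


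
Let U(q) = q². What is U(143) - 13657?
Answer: 6792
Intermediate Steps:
U(143) - 13657 = 143² - 13657 = 20449 - 13657 = 6792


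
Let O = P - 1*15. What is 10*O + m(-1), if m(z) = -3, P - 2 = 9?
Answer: -43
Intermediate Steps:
P = 11 (P = 2 + 9 = 11)
O = -4 (O = 11 - 1*15 = 11 - 15 = -4)
10*O + m(-1) = 10*(-4) - 3 = -40 - 3 = -43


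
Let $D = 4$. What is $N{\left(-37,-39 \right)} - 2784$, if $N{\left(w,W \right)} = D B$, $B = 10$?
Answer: $-2744$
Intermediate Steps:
$N{\left(w,W \right)} = 40$ ($N{\left(w,W \right)} = 4 \cdot 10 = 40$)
$N{\left(-37,-39 \right)} - 2784 = 40 - 2784 = -2744$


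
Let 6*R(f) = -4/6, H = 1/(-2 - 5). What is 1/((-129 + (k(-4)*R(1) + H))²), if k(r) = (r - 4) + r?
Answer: 441/7203856 ≈ 6.1217e-5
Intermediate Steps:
H = -⅐ (H = 1/(-7) = -⅐ ≈ -0.14286)
k(r) = -4 + 2*r (k(r) = (-4 + r) + r = -4 + 2*r)
R(f) = -⅑ (R(f) = (-4/6)/6 = (-4*⅙)/6 = (⅙)*(-⅔) = -⅑)
1/((-129 + (k(-4)*R(1) + H))²) = 1/((-129 + ((-4 + 2*(-4))*(-⅑) - ⅐))²) = 1/((-129 + ((-4 - 8)*(-⅑) - ⅐))²) = 1/((-129 + (-12*(-⅑) - ⅐))²) = 1/((-129 + (4/3 - ⅐))²) = 1/((-129 + 25/21)²) = 1/((-2684/21)²) = 1/(7203856/441) = 441/7203856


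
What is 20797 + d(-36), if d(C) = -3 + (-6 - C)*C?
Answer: 19714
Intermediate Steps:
d(C) = -3 + C*(-6 - C)
20797 + d(-36) = 20797 + (-3 - 1*(-36)² - 6*(-36)) = 20797 + (-3 - 1*1296 + 216) = 20797 + (-3 - 1296 + 216) = 20797 - 1083 = 19714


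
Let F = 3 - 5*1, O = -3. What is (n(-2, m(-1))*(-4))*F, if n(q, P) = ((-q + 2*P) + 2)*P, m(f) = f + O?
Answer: 128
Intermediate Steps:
m(f) = -3 + f (m(f) = f - 3 = -3 + f)
n(q, P) = P*(2 - q + 2*P) (n(q, P) = (2 - q + 2*P)*P = P*(2 - q + 2*P))
F = -2 (F = 3 - 5 = -2)
(n(-2, m(-1))*(-4))*F = (((-3 - 1)*(2 - 1*(-2) + 2*(-3 - 1)))*(-4))*(-2) = (-4*(2 + 2 + 2*(-4))*(-4))*(-2) = (-4*(2 + 2 - 8)*(-4))*(-2) = (-4*(-4)*(-4))*(-2) = (16*(-4))*(-2) = -64*(-2) = 128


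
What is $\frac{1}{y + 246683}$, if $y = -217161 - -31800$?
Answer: $\frac{1}{61322} \approx 1.6307 \cdot 10^{-5}$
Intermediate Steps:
$y = -185361$ ($y = -217161 + 31800 = -185361$)
$\frac{1}{y + 246683} = \frac{1}{-185361 + 246683} = \frac{1}{61322}$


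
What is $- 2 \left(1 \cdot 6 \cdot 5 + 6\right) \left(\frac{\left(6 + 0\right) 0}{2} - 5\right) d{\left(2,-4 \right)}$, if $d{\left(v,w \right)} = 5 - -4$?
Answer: $3240$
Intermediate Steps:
$d{\left(v,w \right)} = 9$ ($d{\left(v,w \right)} = 5 + 4 = 9$)
$- 2 \left(1 \cdot 6 \cdot 5 + 6\right) \left(\frac{\left(6 + 0\right) 0}{2} - 5\right) d{\left(2,-4 \right)} = - 2 \left(1 \cdot 6 \cdot 5 + 6\right) \left(\frac{\left(6 + 0\right) 0}{2} - 5\right) 9 = - 2 \left(6 \cdot 5 + 6\right) \left(6 \cdot 0 \cdot \frac{1}{2} - 5\right) 9 = - 2 \left(30 + 6\right) \left(0 \cdot \frac{1}{2} - 5\right) 9 = - 2 \cdot 36 \left(0 - 5\right) 9 = - 2 \cdot 36 \left(-5\right) 9 = \left(-2\right) \left(-180\right) 9 = 360 \cdot 9 = 3240$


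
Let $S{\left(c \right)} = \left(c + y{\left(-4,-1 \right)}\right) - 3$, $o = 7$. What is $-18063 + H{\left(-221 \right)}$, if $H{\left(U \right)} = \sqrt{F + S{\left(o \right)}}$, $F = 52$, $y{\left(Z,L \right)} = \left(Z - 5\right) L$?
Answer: $-18063 + \sqrt{65} \approx -18055.0$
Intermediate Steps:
$y{\left(Z,L \right)} = L \left(-5 + Z\right)$ ($y{\left(Z,L \right)} = \left(-5 + Z\right) L = L \left(-5 + Z\right)$)
$S{\left(c \right)} = 6 + c$ ($S{\left(c \right)} = \left(c - \left(-5 - 4\right)\right) - 3 = \left(c - -9\right) - 3 = \left(c + 9\right) - 3 = \left(9 + c\right) - 3 = 6 + c$)
$H{\left(U \right)} = \sqrt{65}$ ($H{\left(U \right)} = \sqrt{52 + \left(6 + 7\right)} = \sqrt{52 + 13} = \sqrt{65}$)
$-18063 + H{\left(-221 \right)} = -18063 + \sqrt{65}$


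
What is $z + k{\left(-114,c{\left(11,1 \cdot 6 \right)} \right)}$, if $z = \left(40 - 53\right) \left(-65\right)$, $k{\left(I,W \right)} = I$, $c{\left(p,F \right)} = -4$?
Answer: $731$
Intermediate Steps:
$z = 845$ ($z = \left(-13\right) \left(-65\right) = 845$)
$z + k{\left(-114,c{\left(11,1 \cdot 6 \right)} \right)} = 845 - 114 = 731$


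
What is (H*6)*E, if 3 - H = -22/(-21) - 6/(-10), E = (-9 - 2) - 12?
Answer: -6532/35 ≈ -186.63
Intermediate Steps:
E = -23 (E = -11 - 12 = -23)
H = 142/105 (H = 3 - (-22/(-21) - 6/(-10)) = 3 - (-22*(-1/21) - 6*(-⅒)) = 3 - (22/21 + ⅗) = 3 - 1*173/105 = 3 - 173/105 = 142/105 ≈ 1.3524)
(H*6)*E = ((142/105)*6)*(-23) = (284/35)*(-23) = -6532/35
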